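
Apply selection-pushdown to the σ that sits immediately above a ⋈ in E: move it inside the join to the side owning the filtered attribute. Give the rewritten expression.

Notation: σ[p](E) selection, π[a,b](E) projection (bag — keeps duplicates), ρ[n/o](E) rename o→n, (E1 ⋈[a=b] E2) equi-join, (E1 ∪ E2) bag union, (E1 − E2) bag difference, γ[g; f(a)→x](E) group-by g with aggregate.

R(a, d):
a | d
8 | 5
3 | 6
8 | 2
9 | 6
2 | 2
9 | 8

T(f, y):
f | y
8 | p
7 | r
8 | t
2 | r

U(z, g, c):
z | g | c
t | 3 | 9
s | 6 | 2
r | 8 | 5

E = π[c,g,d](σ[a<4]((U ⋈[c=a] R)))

σ filters on a, owned by the right side.
E' = π[c,g,d]((U ⋈[c=a] σ[a<4](R)))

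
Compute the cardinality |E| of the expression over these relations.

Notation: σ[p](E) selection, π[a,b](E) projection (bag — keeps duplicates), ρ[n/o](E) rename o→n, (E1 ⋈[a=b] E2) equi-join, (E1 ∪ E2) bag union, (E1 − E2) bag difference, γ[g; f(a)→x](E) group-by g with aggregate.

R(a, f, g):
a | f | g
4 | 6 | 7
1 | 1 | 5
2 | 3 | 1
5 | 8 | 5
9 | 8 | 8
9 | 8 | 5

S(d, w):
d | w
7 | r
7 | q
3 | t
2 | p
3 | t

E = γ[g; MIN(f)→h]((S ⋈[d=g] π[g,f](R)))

Stepwise |·|:
  S → 5
  R → 6
  π[g,f](R) → 6
  (S ⋈[d=g] π[g,f](R)) → 2
  γ[g; MIN(f)→h]((S ⋈[d=g] π[g,f](R))) → 1

|E| = 1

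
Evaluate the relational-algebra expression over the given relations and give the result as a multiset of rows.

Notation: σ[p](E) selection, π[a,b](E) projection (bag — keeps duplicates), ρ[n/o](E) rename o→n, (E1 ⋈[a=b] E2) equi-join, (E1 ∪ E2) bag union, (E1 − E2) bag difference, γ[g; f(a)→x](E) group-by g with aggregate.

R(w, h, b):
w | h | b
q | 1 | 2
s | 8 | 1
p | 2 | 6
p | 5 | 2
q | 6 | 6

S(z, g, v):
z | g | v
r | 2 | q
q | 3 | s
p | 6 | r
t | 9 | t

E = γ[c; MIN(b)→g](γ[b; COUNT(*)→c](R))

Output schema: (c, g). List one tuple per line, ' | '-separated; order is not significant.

Subexpression sizes:
  R → 5
  γ[b; COUNT(*)→c](R) → 3
  γ[c; MIN(b)→g](γ[b; COUNT(*)→c](R)) → 2

== RESULT ==
c | g
1 | 1
2 | 2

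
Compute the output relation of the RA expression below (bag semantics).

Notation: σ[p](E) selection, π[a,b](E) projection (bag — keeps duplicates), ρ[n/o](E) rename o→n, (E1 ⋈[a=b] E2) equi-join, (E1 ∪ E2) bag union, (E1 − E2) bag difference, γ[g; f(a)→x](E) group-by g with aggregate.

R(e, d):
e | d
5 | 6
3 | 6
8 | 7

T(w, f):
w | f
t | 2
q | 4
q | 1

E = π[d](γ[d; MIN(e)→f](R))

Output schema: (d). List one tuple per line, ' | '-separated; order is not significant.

Subexpression sizes:
  R → 3
  γ[d; MIN(e)→f](R) → 2
  π[d](γ[d; MIN(e)→f](R)) → 2

== RESULT ==
d
6
7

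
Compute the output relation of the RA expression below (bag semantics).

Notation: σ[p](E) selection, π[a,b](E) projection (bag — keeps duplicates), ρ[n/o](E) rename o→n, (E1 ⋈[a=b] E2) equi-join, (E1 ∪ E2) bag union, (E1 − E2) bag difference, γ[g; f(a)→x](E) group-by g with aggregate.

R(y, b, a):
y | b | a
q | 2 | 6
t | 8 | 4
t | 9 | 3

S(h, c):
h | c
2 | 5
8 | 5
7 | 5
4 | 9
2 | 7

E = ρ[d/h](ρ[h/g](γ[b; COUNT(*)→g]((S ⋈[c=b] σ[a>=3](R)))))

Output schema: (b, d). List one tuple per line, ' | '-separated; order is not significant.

Row counts bottom-up:
  S → 5
  R → 3
  σ[a>=3](R) → 3
  (S ⋈[c=b] σ[a>=3](R)) → 1
  γ[b; COUNT(*)→g]((S ⋈[c=b] σ[a>=3](R))) → 1
  ρ[h/g](γ[b; COUNT(*)→g]((S ⋈[c=b] σ[a>=3](R)))) → 1
  ρ[d/h](ρ[h/g](γ[b; COUNT(*)→g]((S ⋈[c=b] σ[a>=3](R))))) → 1

== RESULT ==
b | d
9 | 1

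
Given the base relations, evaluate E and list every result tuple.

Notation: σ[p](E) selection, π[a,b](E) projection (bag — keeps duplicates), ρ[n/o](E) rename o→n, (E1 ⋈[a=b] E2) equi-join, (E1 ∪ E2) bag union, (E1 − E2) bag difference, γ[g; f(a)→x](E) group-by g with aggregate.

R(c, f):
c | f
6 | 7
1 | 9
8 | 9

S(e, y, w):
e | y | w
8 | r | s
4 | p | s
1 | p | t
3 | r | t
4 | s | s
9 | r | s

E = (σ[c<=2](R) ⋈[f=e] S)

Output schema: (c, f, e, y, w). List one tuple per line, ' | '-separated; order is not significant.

Subexpression sizes:
  R → 3
  σ[c<=2](R) → 1
  S → 6
  (σ[c<=2](R) ⋈[f=e] S) → 1

== RESULT ==
c | f | e | y | w
1 | 9 | 9 | r | s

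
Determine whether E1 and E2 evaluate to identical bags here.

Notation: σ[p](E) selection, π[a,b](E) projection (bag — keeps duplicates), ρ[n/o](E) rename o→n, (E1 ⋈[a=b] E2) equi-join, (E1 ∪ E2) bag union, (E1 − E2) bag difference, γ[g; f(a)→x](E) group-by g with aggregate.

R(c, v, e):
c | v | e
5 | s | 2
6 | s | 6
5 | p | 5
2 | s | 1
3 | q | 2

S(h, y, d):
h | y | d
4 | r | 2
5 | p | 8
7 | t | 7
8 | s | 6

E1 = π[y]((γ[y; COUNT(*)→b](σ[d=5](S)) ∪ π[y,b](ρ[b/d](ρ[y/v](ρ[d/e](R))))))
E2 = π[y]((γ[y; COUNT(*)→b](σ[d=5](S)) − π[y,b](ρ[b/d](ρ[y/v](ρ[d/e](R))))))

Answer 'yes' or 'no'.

E1 per-node cardinality:
  S → 4
  σ[d=5](S) → 0
  γ[y; COUNT(*)→b](σ[d=5](S)) → 0
  R → 5
  ρ[d/e](R) → 5
  ρ[y/v](ρ[d/e](R)) → 5
  ρ[b/d](ρ[y/v](ρ[d/e](R))) → 5
  π[y,b](ρ[b/d](ρ[y/v](ρ[d/e](R)))) → 5
  (γ[y; COUNT(*)→b](σ[d=5](S)) ∪ π[y,b](ρ[b/d](ρ[y/v](ρ[d/e](R))))) → 5
  π[y]((γ[y; COUNT(*)→b](σ[d=5](S)) ∪ π[y,b](ρ[b/d](ρ[y/v](ρ[d/e](R)))))) → 5
E2 per-node cardinality:
  S → 4
  σ[d=5](S) → 0
  γ[y; COUNT(*)→b](σ[d=5](S)) → 0
  R → 5
  ρ[d/e](R) → 5
  ρ[y/v](ρ[d/e](R)) → 5
  ρ[b/d](ρ[y/v](ρ[d/e](R))) → 5
  π[y,b](ρ[b/d](ρ[y/v](ρ[d/e](R)))) → 5
  (γ[y; COUNT(*)→b](σ[d=5](S)) − π[y,b](ρ[b/d](ρ[y/v](ρ[d/e](R))))) → 0
  π[y]((γ[y; COUNT(*)→b](σ[d=5](S)) − π[y,b](ρ[b/d](ρ[y/v](ρ[d/e](R)))))) → 0

E1 result:
y
p
q
s
s
s
E2 result:
y
(0 rows)
Witness: ('p',) appears 1× in E1 but 0× in E2.

no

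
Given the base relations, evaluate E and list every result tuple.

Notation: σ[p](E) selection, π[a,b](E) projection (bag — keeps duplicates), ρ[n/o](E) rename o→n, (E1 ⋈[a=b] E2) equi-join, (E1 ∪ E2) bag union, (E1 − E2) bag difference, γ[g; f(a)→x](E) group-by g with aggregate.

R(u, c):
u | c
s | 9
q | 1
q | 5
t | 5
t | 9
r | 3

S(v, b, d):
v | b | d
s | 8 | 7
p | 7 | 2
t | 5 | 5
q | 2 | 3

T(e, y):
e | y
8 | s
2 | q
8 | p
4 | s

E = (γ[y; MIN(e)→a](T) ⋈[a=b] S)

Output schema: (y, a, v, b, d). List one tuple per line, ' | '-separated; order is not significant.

Per-node cardinality:
  T → 4
  γ[y; MIN(e)→a](T) → 3
  S → 4
  (γ[y; MIN(e)→a](T) ⋈[a=b] S) → 2

== RESULT ==
y | a | v | b | d
p | 8 | s | 8 | 7
q | 2 | q | 2 | 3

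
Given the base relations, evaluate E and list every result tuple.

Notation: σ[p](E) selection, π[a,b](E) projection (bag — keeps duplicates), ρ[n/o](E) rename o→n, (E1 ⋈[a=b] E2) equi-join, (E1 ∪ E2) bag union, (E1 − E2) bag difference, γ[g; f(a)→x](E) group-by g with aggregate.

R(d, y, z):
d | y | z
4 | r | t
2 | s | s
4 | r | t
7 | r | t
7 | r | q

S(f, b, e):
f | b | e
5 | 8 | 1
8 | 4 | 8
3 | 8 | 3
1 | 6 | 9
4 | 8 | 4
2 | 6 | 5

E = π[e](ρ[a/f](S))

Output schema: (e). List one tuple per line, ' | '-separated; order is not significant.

Stepwise |·|:
  S → 6
  ρ[a/f](S) → 6
  π[e](ρ[a/f](S)) → 6

== RESULT ==
e
1
3
4
5
8
9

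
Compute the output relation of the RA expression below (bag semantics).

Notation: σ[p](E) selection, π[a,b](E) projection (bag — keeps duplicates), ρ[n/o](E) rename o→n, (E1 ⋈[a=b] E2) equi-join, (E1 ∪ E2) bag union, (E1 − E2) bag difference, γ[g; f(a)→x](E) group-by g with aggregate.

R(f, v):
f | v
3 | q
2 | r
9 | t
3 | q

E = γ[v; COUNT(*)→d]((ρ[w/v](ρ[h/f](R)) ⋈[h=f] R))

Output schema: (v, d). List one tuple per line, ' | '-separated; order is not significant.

Per-node cardinality:
  R → 4
  ρ[h/f](R) → 4
  ρ[w/v](ρ[h/f](R)) → 4
  R → 4
  (ρ[w/v](ρ[h/f](R)) ⋈[h=f] R) → 6
  γ[v; COUNT(*)→d]((ρ[w/v](ρ[h/f](R)) ⋈[h=f] R)) → 3

== RESULT ==
v | d
q | 4
r | 1
t | 1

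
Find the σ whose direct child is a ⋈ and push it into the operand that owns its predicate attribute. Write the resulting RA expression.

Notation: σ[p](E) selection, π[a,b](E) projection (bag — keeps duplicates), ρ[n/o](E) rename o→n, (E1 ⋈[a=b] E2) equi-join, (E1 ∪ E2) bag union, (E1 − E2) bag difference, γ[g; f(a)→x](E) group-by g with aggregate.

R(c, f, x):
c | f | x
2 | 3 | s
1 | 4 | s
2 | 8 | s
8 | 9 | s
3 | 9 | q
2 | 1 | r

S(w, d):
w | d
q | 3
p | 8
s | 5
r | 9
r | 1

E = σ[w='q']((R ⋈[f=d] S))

σ filters on w, owned by the right side.
E' = (R ⋈[f=d] σ[w='q'](S))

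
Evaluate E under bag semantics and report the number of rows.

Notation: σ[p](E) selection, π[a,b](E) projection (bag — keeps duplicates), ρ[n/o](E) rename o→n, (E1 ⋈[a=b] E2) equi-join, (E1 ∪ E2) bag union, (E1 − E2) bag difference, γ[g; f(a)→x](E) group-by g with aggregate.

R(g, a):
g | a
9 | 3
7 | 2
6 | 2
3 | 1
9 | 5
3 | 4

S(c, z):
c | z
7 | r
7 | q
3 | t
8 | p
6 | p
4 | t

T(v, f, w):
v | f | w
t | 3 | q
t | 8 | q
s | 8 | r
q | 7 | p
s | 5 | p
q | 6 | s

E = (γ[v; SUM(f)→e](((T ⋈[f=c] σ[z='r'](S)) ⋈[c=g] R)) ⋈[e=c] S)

Stepwise |·|:
  T → 6
  S → 6
  σ[z='r'](S) → 1
  (T ⋈[f=c] σ[z='r'](S)) → 1
  R → 6
  ((T ⋈[f=c] σ[z='r'](S)) ⋈[c=g] R) → 1
  γ[v; SUM(f)→e](((T ⋈[f=c] σ[z='r'](S)) ⋈[c=g] R)) → 1
  S → 6
  (γ[v; SUM(f)→e](((T ⋈[f=c] σ[z='r'](S)) ⋈[c=g] R)) ⋈[e=c] S) → 2

|E| = 2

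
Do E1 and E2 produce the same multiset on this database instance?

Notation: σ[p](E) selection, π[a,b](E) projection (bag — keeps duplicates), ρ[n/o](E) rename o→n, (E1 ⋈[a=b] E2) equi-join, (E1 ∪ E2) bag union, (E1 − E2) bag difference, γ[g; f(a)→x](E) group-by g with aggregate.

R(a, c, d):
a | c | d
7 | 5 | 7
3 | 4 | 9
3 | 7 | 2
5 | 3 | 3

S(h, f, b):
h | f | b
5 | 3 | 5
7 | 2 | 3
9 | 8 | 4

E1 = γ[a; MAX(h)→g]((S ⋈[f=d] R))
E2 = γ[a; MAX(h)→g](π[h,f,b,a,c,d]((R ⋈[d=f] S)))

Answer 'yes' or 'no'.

E1 stepwise |·|:
  S → 3
  R → 4
  (S ⋈[f=d] R) → 2
  γ[a; MAX(h)→g]((S ⋈[f=d] R)) → 2
E2 stepwise |·|:
  R → 4
  S → 3
  (R ⋈[d=f] S) → 2
  π[h,f,b,a,c,d]((R ⋈[d=f] S)) → 2
  γ[a; MAX(h)→g](π[h,f,b,a,c,d]((R ⋈[d=f] S))) → 2

E1 and E2 produce the same multiset:
a | g
3 | 7
5 | 5

yes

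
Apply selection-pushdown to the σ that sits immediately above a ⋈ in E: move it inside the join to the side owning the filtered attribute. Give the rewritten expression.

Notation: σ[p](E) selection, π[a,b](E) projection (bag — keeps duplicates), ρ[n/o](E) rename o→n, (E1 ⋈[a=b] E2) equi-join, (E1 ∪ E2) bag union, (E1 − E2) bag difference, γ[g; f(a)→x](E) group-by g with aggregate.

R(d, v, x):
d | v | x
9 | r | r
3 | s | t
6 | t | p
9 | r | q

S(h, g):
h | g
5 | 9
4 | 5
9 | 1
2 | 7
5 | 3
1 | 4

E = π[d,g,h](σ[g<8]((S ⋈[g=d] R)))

σ filters on g, owned by the left side.
E' = π[d,g,h]((σ[g<8](S) ⋈[g=d] R))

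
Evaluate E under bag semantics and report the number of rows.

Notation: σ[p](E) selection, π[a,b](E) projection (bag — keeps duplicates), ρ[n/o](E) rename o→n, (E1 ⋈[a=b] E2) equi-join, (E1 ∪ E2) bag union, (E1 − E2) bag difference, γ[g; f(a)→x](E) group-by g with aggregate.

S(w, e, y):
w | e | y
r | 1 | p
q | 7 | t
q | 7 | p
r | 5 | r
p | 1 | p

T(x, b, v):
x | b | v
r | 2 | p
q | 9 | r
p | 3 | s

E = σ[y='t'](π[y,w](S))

Stepwise |·|:
  S → 5
  π[y,w](S) → 5
  σ[y='t'](π[y,w](S)) → 1

|E| = 1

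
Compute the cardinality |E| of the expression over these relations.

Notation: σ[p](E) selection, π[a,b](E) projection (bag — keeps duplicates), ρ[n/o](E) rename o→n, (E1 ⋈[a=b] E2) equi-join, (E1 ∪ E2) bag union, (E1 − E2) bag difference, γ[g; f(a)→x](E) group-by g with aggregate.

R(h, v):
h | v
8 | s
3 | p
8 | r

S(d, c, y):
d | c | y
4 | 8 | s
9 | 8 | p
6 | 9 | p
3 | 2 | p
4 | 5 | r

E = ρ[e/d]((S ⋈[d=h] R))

Row counts bottom-up:
  S → 5
  R → 3
  (S ⋈[d=h] R) → 1
  ρ[e/d]((S ⋈[d=h] R)) → 1

|E| = 1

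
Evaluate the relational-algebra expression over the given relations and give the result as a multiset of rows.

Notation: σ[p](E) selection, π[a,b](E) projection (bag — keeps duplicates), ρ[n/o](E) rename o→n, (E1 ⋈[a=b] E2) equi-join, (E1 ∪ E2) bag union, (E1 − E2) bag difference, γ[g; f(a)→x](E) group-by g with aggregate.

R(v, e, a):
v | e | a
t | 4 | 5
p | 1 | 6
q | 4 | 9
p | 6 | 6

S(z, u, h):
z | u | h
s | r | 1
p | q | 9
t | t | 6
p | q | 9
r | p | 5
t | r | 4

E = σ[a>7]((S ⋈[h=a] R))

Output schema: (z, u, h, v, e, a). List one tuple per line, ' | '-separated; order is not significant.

Stepwise |·|:
  S → 6
  R → 4
  (S ⋈[h=a] R) → 5
  σ[a>7]((S ⋈[h=a] R)) → 2

== RESULT ==
z | u | h | v | e | a
p | q | 9 | q | 4 | 9
p | q | 9 | q | 4 | 9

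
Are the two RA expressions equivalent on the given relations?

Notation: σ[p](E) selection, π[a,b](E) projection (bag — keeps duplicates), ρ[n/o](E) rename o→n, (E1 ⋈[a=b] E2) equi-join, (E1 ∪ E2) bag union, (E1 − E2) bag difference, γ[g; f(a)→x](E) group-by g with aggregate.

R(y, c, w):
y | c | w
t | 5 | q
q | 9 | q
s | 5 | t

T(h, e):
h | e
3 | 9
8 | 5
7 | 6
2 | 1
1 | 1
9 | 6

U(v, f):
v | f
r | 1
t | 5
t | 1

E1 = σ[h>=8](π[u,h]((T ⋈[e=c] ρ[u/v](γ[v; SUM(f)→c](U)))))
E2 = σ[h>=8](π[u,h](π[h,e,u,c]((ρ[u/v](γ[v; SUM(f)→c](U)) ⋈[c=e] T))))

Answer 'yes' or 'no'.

E1 subexpression sizes:
  T → 6
  U → 3
  γ[v; SUM(f)→c](U) → 2
  ρ[u/v](γ[v; SUM(f)→c](U)) → 2
  (T ⋈[e=c] ρ[u/v](γ[v; SUM(f)→c](U))) → 4
  π[u,h]((T ⋈[e=c] ρ[u/v](γ[v; SUM(f)→c](U)))) → 4
  σ[h>=8](π[u,h]((T ⋈[e=c] ρ[u/v](γ[v; SUM(f)→c](U))))) → 1
E2 subexpression sizes:
  U → 3
  γ[v; SUM(f)→c](U) → 2
  ρ[u/v](γ[v; SUM(f)→c](U)) → 2
  T → 6
  (ρ[u/v](γ[v; SUM(f)→c](U)) ⋈[c=e] T) → 4
  π[h,e,u,c]((ρ[u/v](γ[v; SUM(f)→c](U)) ⋈[c=e] T)) → 4
  π[u,h](π[h,e,u,c]((ρ[u/v](γ[v; SUM(f)→c](U)) ⋈[c=e] T))) → 4
  σ[h>=8](π[u,h](π[h,e,u,c]((ρ[u/v](γ[v; SUM(f)→c](U)) ⋈[c=e] T)))) → 1

E1 and E2 produce the same multiset:
u | h
t | 9

yes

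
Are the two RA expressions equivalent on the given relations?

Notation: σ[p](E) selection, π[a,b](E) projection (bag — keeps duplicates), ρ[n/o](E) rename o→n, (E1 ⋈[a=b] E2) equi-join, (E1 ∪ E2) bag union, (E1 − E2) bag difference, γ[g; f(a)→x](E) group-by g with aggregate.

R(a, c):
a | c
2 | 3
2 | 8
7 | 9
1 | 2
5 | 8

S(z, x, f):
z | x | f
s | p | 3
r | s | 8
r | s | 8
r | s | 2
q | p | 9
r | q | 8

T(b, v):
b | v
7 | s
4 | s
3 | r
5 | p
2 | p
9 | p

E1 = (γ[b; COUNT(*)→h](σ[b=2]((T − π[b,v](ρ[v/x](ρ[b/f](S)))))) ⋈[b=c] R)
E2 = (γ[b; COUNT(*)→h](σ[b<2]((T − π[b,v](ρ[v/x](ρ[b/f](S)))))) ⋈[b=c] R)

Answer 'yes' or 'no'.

E1 row counts bottom-up:
  T → 6
  S → 6
  ρ[b/f](S) → 6
  ρ[v/x](ρ[b/f](S)) → 6
  π[b,v](ρ[v/x](ρ[b/f](S))) → 6
  (T − π[b,v](ρ[v/x](ρ[b/f](S)))) → 5
  σ[b=2]((T − π[b,v](ρ[v/x](ρ[b/f](S))))) → 1
  γ[b; COUNT(*)→h](σ[b=2]((T − π[b,v](ρ[v/x](ρ[b/f](S)))))) → 1
  R → 5
  (γ[b; COUNT(*)→h](σ[b=2]((T − π[b,v](ρ[v/x](ρ[b/f](S)))))) ⋈[b=c] R) → 1
E2 row counts bottom-up:
  T → 6
  S → 6
  ρ[b/f](S) → 6
  ρ[v/x](ρ[b/f](S)) → 6
  π[b,v](ρ[v/x](ρ[b/f](S))) → 6
  (T − π[b,v](ρ[v/x](ρ[b/f](S)))) → 5
  σ[b<2]((T − π[b,v](ρ[v/x](ρ[b/f](S))))) → 0
  γ[b; COUNT(*)→h](σ[b<2]((T − π[b,v](ρ[v/x](ρ[b/f](S)))))) → 0
  R → 5
  (γ[b; COUNT(*)→h](σ[b<2]((T − π[b,v](ρ[v/x](ρ[b/f](S)))))) ⋈[b=c] R) → 0

E1 result:
b | h | a | c
2 | 1 | 1 | 2
E2 result:
b | h | a | c
(0 rows)
Witness: (2, 1, 1, 2) appears 1× in E1 but 0× in E2.

no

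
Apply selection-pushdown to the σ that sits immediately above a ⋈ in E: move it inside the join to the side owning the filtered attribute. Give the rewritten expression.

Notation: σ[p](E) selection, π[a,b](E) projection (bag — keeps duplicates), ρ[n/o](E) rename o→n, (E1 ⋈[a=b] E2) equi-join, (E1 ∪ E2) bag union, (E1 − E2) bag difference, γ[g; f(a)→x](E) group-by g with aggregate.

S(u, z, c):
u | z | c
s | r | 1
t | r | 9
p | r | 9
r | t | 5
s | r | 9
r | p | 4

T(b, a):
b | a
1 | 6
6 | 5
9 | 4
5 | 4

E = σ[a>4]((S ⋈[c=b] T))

σ filters on a, owned by the right side.
E' = (S ⋈[c=b] σ[a>4](T))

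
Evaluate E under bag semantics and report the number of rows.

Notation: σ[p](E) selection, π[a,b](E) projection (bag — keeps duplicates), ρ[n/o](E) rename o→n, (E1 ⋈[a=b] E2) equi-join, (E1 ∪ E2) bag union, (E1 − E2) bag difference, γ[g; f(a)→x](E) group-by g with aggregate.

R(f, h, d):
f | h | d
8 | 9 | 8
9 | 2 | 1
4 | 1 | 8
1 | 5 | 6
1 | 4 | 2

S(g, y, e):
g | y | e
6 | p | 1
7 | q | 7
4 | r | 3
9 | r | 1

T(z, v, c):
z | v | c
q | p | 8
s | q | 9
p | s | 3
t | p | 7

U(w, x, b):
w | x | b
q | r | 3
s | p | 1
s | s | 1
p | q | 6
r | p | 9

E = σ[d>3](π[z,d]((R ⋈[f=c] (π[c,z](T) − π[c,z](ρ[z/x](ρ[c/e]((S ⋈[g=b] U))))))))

Row counts bottom-up:
  R → 5
  T → 4
  π[c,z](T) → 4
  S → 4
  U → 5
  (S ⋈[g=b] U) → 2
  ρ[c/e]((S ⋈[g=b] U)) → 2
  ρ[z/x](ρ[c/e]((S ⋈[g=b] U))) → 2
  π[c,z](ρ[z/x](ρ[c/e]((S ⋈[g=b] U)))) → 2
  (π[c,z](T) − π[c,z](ρ[z/x](ρ[c/e]((S ⋈[g=b] U))))) → 4
  (R ⋈[f=c] (π[c,z](T) − π[c,z](ρ[z/x](ρ[c/e]((S ⋈[g=b] U)))))) → 2
  π[z,d]((R ⋈[f=c] (π[c,z](T) − π[c,z](ρ[z/x](ρ[c/e]((S ⋈[g=b] U))))))) → 2
  σ[d>3](π[z,d]((R ⋈[f=c] (π[c,z](T) − π[c,z](ρ[z/x](ρ[c/e]((S ⋈[g=b] U)))))))) → 1

|E| = 1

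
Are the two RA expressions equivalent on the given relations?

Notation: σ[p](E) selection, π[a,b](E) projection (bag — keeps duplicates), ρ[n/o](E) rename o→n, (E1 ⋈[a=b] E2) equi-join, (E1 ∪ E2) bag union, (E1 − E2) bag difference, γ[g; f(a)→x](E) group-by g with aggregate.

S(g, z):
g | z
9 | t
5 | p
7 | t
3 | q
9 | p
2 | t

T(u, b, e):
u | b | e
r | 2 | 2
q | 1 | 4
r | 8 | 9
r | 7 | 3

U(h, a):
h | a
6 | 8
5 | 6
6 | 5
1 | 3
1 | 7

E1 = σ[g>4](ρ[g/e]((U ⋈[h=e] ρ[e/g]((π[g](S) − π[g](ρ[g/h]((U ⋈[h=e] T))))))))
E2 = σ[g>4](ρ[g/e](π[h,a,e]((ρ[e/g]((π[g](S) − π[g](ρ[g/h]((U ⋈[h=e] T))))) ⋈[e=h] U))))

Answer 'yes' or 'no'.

E1 subexpression sizes:
  U → 5
  S → 6
  π[g](S) → 6
  U → 5
  T → 4
  (U ⋈[h=e] T) → 0
  ρ[g/h]((U ⋈[h=e] T)) → 0
  π[g](ρ[g/h]((U ⋈[h=e] T))) → 0
  (π[g](S) − π[g](ρ[g/h]((U ⋈[h=e] T)))) → 6
  ρ[e/g]((π[g](S) − π[g](ρ[g/h]((U ⋈[h=e] T))))) → 6
  (U ⋈[h=e] ρ[e/g]((π[g](S) − π[g](ρ[g/h]((U ⋈[h=e] T)))))) → 1
  ρ[g/e]((U ⋈[h=e] ρ[e/g]((π[g](S) − π[g](ρ[g/h]((U ⋈[h=e] T))))))) → 1
  σ[g>4](ρ[g/e]((U ⋈[h=e] ρ[e/g]((π[g](S) − π[g](ρ[g/h]((U ⋈[h=e] T)))))))) → 1
E2 subexpression sizes:
  S → 6
  π[g](S) → 6
  U → 5
  T → 4
  (U ⋈[h=e] T) → 0
  ρ[g/h]((U ⋈[h=e] T)) → 0
  π[g](ρ[g/h]((U ⋈[h=e] T))) → 0
  (π[g](S) − π[g](ρ[g/h]((U ⋈[h=e] T)))) → 6
  ρ[e/g]((π[g](S) − π[g](ρ[g/h]((U ⋈[h=e] T))))) → 6
  U → 5
  (ρ[e/g]((π[g](S) − π[g](ρ[g/h]((U ⋈[h=e] T))))) ⋈[e=h] U) → 1
  π[h,a,e]((ρ[e/g]((π[g](S) − π[g](ρ[g/h]((U ⋈[h=e] T))))) ⋈[e=h] U)) → 1
  ρ[g/e](π[h,a,e]((ρ[e/g]((π[g](S) − π[g](ρ[g/h]((U ⋈[h=e] T))))) ⋈[e=h] U))) → 1
  σ[g>4](ρ[g/e](π[h,a,e]((ρ[e/g]((π[g](S) − π[g](ρ[g/h]((U ⋈[h=e] T))))) ⋈[e=h] U)))) → 1

E1 and E2 produce the same multiset:
h | a | g
5 | 6 | 5

yes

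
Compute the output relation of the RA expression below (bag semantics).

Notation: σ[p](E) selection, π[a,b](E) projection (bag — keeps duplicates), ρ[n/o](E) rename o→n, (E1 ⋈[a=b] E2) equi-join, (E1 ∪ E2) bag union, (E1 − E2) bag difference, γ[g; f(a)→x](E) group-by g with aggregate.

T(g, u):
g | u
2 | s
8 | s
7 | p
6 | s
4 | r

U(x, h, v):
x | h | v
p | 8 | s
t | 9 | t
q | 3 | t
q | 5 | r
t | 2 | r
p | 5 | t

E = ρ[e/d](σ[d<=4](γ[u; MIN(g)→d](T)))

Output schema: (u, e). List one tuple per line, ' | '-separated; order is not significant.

Row counts bottom-up:
  T → 5
  γ[u; MIN(g)→d](T) → 3
  σ[d<=4](γ[u; MIN(g)→d](T)) → 2
  ρ[e/d](σ[d<=4](γ[u; MIN(g)→d](T))) → 2

== RESULT ==
u | e
r | 4
s | 2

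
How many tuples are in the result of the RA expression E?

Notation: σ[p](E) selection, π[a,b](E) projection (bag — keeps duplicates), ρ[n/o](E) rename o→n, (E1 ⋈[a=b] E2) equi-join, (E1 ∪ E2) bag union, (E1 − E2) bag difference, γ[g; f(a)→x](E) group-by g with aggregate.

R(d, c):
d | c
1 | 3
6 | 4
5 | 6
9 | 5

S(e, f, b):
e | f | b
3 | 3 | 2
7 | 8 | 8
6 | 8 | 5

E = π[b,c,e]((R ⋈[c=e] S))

Subexpression sizes:
  R → 4
  S → 3
  (R ⋈[c=e] S) → 2
  π[b,c,e]((R ⋈[c=e] S)) → 2

|E| = 2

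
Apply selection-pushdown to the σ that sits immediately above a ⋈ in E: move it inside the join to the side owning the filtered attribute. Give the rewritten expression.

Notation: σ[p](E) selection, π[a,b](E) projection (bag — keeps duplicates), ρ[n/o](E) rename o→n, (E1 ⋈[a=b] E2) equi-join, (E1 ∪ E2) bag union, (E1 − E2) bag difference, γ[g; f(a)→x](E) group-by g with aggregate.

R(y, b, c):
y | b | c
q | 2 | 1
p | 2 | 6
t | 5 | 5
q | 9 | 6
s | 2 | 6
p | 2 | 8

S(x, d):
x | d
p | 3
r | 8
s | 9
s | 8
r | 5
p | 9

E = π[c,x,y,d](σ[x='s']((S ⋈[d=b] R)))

σ filters on x, owned by the left side.
E' = π[c,x,y,d]((σ[x='s'](S) ⋈[d=b] R))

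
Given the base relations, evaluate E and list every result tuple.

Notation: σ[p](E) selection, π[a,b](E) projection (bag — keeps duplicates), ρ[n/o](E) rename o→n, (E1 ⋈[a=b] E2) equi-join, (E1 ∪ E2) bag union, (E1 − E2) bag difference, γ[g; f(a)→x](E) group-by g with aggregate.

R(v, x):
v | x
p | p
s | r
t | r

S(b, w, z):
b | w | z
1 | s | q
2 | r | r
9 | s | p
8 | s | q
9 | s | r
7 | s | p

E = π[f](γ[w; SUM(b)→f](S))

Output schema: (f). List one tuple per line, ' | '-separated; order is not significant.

Subexpression sizes:
  S → 6
  γ[w; SUM(b)→f](S) → 2
  π[f](γ[w; SUM(b)→f](S)) → 2

== RESULT ==
f
2
34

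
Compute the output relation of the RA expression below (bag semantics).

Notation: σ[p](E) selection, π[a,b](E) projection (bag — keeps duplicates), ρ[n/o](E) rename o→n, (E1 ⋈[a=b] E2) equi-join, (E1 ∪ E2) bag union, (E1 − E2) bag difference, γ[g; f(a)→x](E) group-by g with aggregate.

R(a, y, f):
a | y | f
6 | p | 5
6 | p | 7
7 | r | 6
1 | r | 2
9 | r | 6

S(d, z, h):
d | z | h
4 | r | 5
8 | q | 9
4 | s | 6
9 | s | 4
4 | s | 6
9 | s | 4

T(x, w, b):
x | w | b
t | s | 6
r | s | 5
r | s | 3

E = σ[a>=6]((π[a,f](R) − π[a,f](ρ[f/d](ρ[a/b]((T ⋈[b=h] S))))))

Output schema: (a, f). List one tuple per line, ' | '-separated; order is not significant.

Subexpression sizes:
  R → 5
  π[a,f](R) → 5
  T → 3
  S → 6
  (T ⋈[b=h] S) → 3
  ρ[a/b]((T ⋈[b=h] S)) → 3
  ρ[f/d](ρ[a/b]((T ⋈[b=h] S))) → 3
  π[a,f](ρ[f/d](ρ[a/b]((T ⋈[b=h] S)))) → 3
  (π[a,f](R) − π[a,f](ρ[f/d](ρ[a/b]((T ⋈[b=h] S))))) → 5
  σ[a>=6]((π[a,f](R) − π[a,f](ρ[f/d](ρ[a/b]((T ⋈[b=h] S)))))) → 4

== RESULT ==
a | f
6 | 5
6 | 7
7 | 6
9 | 6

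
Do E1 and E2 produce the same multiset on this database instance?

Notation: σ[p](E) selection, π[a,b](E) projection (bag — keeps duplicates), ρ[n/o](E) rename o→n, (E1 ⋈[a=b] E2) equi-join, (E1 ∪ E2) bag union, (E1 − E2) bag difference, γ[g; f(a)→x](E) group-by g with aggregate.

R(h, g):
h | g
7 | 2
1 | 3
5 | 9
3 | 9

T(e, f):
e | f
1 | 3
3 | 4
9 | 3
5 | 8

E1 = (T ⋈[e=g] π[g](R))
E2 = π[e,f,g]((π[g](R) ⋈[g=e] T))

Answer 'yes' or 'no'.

E1 row counts bottom-up:
  T → 4
  R → 4
  π[g](R) → 4
  (T ⋈[e=g] π[g](R)) → 3
E2 row counts bottom-up:
  R → 4
  π[g](R) → 4
  T → 4
  (π[g](R) ⋈[g=e] T) → 3
  π[e,f,g]((π[g](R) ⋈[g=e] T)) → 3

E1 and E2 produce the same multiset:
e | f | g
3 | 4 | 3
9 | 3 | 9
9 | 3 | 9

yes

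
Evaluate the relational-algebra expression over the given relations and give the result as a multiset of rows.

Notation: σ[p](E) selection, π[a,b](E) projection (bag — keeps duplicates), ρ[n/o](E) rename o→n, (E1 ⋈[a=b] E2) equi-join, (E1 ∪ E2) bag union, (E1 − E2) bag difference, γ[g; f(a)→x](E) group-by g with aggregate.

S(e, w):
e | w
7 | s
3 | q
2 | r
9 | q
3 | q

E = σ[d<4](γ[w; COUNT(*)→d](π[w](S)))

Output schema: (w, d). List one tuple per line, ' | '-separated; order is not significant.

Row counts bottom-up:
  S → 5
  π[w](S) → 5
  γ[w; COUNT(*)→d](π[w](S)) → 3
  σ[d<4](γ[w; COUNT(*)→d](π[w](S))) → 3

== RESULT ==
w | d
q | 3
r | 1
s | 1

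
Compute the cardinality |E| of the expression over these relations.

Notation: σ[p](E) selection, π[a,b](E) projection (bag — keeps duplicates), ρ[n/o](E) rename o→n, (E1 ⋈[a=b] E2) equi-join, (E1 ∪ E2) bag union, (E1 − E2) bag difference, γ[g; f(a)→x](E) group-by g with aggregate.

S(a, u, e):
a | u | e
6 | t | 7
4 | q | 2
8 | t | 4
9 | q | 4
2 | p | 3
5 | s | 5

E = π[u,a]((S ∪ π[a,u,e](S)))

Row counts bottom-up:
  S → 6
  S → 6
  π[a,u,e](S) → 6
  (S ∪ π[a,u,e](S)) → 12
  π[u,a]((S ∪ π[a,u,e](S))) → 12

|E| = 12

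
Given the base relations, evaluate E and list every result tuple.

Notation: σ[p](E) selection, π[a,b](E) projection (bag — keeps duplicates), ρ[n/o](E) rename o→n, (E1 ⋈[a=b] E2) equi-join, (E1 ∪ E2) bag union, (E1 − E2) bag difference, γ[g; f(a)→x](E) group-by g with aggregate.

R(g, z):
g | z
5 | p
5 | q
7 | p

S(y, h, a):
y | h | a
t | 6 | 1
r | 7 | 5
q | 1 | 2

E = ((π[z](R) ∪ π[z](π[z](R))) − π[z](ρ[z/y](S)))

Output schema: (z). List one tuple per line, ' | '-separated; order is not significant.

Per-node cardinality:
  R → 3
  π[z](R) → 3
  R → 3
  π[z](R) → 3
  π[z](π[z](R)) → 3
  (π[z](R) ∪ π[z](π[z](R))) → 6
  S → 3
  ρ[z/y](S) → 3
  π[z](ρ[z/y](S)) → 3
  ((π[z](R) ∪ π[z](π[z](R))) − π[z](ρ[z/y](S))) → 5

== RESULT ==
z
p
p
p
p
q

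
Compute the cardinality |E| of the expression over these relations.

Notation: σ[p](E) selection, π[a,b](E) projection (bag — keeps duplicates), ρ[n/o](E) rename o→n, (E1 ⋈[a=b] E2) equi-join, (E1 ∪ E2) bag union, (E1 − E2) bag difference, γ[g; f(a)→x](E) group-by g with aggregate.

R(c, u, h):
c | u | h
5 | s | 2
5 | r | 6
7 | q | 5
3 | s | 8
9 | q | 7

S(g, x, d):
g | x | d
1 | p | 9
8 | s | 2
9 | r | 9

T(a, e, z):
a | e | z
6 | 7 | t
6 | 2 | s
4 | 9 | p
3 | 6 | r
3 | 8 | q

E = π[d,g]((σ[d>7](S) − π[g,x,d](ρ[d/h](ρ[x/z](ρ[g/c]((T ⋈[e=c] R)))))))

Subexpression sizes:
  S → 3
  σ[d>7](S) → 2
  T → 5
  R → 5
  (T ⋈[e=c] R) → 2
  ρ[g/c]((T ⋈[e=c] R)) → 2
  ρ[x/z](ρ[g/c]((T ⋈[e=c] R))) → 2
  ρ[d/h](ρ[x/z](ρ[g/c]((T ⋈[e=c] R)))) → 2
  π[g,x,d](ρ[d/h](ρ[x/z](ρ[g/c]((T ⋈[e=c] R))))) → 2
  (σ[d>7](S) − π[g,x,d](ρ[d/h](ρ[x/z](ρ[g/c]((T ⋈[e=c] R)))))) → 2
  π[d,g]((σ[d>7](S) − π[g,x,d](ρ[d/h](ρ[x/z](ρ[g/c]((T ⋈[e=c] R))))))) → 2

|E| = 2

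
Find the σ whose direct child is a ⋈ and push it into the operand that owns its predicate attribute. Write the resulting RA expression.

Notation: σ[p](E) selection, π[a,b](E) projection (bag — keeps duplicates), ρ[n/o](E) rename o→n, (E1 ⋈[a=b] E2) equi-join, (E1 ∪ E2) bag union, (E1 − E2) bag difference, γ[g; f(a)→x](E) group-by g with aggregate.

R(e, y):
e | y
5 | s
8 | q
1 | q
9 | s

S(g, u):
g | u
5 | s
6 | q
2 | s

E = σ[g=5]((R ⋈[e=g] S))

σ filters on g, owned by the right side.
E' = (R ⋈[e=g] σ[g=5](S))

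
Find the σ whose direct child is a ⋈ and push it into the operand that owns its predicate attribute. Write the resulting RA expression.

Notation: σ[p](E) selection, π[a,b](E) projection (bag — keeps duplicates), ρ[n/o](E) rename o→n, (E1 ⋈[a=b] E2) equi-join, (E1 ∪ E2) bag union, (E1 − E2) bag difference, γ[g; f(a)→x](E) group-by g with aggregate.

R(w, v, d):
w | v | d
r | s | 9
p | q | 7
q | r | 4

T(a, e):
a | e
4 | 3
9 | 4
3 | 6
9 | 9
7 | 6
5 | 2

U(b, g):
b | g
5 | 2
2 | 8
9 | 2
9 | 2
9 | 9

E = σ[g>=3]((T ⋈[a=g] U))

σ filters on g, owned by the right side.
E' = (T ⋈[a=g] σ[g>=3](U))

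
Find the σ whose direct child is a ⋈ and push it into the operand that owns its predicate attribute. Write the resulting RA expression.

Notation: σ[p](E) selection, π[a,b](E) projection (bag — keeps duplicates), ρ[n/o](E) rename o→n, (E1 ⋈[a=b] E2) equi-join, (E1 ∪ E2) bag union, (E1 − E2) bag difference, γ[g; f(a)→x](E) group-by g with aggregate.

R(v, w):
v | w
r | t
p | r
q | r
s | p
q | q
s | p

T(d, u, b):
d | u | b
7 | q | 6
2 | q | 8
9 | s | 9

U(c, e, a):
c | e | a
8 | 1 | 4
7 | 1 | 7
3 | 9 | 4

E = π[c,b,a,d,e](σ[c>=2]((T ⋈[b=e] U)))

σ filters on c, owned by the right side.
E' = π[c,b,a,d,e]((T ⋈[b=e] σ[c>=2](U)))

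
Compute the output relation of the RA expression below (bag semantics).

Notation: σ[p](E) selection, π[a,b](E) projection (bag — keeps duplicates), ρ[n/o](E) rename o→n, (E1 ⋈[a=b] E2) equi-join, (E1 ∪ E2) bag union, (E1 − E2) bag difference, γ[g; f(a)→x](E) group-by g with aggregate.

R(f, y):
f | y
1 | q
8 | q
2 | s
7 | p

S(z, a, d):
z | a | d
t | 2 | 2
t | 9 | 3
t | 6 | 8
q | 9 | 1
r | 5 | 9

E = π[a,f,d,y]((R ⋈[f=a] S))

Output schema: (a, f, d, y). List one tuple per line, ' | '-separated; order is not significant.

Stepwise |·|:
  R → 4
  S → 5
  (R ⋈[f=a] S) → 1
  π[a,f,d,y]((R ⋈[f=a] S)) → 1

== RESULT ==
a | f | d | y
2 | 2 | 2 | s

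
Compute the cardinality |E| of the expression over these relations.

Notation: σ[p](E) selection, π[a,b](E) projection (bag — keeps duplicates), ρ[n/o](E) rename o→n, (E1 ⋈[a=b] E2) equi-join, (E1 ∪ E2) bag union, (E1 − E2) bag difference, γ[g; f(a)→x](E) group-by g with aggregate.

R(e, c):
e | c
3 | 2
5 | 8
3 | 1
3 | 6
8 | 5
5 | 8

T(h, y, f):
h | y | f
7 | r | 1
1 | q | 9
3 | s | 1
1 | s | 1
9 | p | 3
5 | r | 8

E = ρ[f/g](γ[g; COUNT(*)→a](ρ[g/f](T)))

Subexpression sizes:
  T → 6
  ρ[g/f](T) → 6
  γ[g; COUNT(*)→a](ρ[g/f](T)) → 4
  ρ[f/g](γ[g; COUNT(*)→a](ρ[g/f](T))) → 4

|E| = 4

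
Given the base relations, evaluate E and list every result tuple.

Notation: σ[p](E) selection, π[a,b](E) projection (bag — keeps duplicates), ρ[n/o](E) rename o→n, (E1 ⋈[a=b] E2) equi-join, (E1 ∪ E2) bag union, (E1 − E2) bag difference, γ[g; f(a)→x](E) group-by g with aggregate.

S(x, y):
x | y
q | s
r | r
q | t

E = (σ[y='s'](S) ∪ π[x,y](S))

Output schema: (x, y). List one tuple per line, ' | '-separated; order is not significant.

Per-node cardinality:
  S → 3
  σ[y='s'](S) → 1
  S → 3
  π[x,y](S) → 3
  (σ[y='s'](S) ∪ π[x,y](S)) → 4

== RESULT ==
x | y
q | s
q | s
q | t
r | r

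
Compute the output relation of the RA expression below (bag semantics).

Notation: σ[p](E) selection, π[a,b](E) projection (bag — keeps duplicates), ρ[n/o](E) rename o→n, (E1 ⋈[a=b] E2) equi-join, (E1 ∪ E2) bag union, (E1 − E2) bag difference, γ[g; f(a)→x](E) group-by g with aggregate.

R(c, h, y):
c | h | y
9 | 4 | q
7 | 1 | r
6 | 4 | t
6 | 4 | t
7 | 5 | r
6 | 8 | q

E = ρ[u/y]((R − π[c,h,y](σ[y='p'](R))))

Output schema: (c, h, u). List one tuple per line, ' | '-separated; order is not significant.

Row counts bottom-up:
  R → 6
  R → 6
  σ[y='p'](R) → 0
  π[c,h,y](σ[y='p'](R)) → 0
  (R − π[c,h,y](σ[y='p'](R))) → 6
  ρ[u/y]((R − π[c,h,y](σ[y='p'](R)))) → 6

== RESULT ==
c | h | u
6 | 4 | t
6 | 4 | t
6 | 8 | q
7 | 1 | r
7 | 5 | r
9 | 4 | q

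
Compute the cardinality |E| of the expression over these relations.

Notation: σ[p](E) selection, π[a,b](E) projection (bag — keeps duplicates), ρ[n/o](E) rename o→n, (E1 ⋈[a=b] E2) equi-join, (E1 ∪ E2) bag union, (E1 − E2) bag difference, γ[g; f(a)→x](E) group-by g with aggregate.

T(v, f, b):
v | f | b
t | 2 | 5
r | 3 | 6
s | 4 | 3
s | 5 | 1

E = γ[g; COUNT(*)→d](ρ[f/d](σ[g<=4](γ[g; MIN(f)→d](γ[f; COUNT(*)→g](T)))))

Row counts bottom-up:
  T → 4
  γ[f; COUNT(*)→g](T) → 4
  γ[g; MIN(f)→d](γ[f; COUNT(*)→g](T)) → 1
  σ[g<=4](γ[g; MIN(f)→d](γ[f; COUNT(*)→g](T))) → 1
  ρ[f/d](σ[g<=4](γ[g; MIN(f)→d](γ[f; COUNT(*)→g](T)))) → 1
  γ[g; COUNT(*)→d](ρ[f/d](σ[g<=4](γ[g; MIN(f)→d](γ[f; COUNT(*)→g](T))))) → 1

|E| = 1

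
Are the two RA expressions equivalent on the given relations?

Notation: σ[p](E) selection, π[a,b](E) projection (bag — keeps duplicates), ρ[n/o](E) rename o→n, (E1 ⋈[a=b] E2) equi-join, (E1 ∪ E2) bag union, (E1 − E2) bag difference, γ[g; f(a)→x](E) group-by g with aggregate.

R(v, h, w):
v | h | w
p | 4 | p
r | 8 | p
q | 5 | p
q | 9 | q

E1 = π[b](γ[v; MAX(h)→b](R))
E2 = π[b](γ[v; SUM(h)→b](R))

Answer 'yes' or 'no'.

E1 stepwise |·|:
  R → 4
  γ[v; MAX(h)→b](R) → 3
  π[b](γ[v; MAX(h)→b](R)) → 3
E2 stepwise |·|:
  R → 4
  γ[v; SUM(h)→b](R) → 3
  π[b](γ[v; SUM(h)→b](R)) → 3

E1 result:
b
4
8
9
E2 result:
b
4
8
14
Witness: (14,) appears 0× in E1 but 1× in E2.

no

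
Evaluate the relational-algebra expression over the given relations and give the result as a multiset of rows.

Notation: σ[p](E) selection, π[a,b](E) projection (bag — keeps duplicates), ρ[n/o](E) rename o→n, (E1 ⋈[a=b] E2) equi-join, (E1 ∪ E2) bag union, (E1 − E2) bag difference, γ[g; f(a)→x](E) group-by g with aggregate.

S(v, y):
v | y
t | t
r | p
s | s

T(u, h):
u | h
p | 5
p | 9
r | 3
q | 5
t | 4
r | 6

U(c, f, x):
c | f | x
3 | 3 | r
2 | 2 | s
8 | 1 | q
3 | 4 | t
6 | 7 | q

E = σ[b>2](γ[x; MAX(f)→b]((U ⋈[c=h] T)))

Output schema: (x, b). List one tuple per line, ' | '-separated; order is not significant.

Subexpression sizes:
  U → 5
  T → 6
  (U ⋈[c=h] T) → 3
  γ[x; MAX(f)→b]((U ⋈[c=h] T)) → 3
  σ[b>2](γ[x; MAX(f)→b]((U ⋈[c=h] T))) → 3

== RESULT ==
x | b
q | 7
r | 3
t | 4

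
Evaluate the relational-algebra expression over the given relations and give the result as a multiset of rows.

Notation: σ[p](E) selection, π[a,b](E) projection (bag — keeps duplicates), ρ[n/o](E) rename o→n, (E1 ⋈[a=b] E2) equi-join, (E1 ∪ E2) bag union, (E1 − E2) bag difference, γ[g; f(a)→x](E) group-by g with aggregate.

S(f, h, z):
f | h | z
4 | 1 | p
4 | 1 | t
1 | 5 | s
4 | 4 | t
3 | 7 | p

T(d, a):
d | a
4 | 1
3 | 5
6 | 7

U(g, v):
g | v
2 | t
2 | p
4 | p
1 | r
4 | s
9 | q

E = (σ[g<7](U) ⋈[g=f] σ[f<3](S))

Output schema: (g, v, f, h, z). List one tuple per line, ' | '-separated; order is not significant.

Stepwise |·|:
  U → 6
  σ[g<7](U) → 5
  S → 5
  σ[f<3](S) → 1
  (σ[g<7](U) ⋈[g=f] σ[f<3](S)) → 1

== RESULT ==
g | v | f | h | z
1 | r | 1 | 5 | s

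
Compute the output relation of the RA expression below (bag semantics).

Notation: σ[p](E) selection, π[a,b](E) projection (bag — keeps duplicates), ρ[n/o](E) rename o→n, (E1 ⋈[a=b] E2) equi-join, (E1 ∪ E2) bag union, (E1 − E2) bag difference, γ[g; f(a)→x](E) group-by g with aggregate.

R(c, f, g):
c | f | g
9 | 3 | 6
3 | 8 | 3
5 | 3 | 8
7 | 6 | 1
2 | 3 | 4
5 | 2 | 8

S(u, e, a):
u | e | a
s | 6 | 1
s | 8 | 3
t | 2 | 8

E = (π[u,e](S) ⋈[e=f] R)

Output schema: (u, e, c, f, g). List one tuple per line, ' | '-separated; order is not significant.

Row counts bottom-up:
  S → 3
  π[u,e](S) → 3
  R → 6
  (π[u,e](S) ⋈[e=f] R) → 3

== RESULT ==
u | e | c | f | g
s | 6 | 7 | 6 | 1
s | 8 | 3 | 8 | 3
t | 2 | 5 | 2 | 8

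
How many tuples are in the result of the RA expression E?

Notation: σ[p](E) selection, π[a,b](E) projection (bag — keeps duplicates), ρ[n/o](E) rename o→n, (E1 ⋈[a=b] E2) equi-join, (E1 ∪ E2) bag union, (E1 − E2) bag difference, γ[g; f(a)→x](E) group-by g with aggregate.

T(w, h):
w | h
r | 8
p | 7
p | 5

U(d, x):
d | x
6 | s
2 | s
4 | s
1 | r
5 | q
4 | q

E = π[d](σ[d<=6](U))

Stepwise |·|:
  U → 6
  σ[d<=6](U) → 6
  π[d](σ[d<=6](U)) → 6

|E| = 6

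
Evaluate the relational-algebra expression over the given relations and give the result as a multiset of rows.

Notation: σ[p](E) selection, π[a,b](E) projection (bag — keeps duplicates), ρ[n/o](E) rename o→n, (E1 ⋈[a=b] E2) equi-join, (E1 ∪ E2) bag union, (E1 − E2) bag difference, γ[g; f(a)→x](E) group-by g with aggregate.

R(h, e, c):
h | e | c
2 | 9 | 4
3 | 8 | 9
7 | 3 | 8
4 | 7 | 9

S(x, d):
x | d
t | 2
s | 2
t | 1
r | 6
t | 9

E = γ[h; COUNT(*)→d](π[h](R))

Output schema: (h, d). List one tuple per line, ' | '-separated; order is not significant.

Per-node cardinality:
  R → 4
  π[h](R) → 4
  γ[h; COUNT(*)→d](π[h](R)) → 4

== RESULT ==
h | d
2 | 1
3 | 1
4 | 1
7 | 1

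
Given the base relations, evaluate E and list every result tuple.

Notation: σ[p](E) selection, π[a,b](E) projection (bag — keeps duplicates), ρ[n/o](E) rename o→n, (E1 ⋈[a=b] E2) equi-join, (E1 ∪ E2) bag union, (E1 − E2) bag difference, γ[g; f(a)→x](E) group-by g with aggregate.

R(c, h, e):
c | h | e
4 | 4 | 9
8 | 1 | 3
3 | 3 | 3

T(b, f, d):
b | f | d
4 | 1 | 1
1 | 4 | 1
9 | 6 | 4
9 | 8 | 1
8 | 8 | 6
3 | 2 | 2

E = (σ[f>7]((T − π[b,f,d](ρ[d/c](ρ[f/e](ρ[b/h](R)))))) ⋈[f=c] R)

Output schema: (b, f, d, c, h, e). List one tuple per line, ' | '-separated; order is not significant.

Subexpression sizes:
  T → 6
  R → 3
  ρ[b/h](R) → 3
  ρ[f/e](ρ[b/h](R)) → 3
  ρ[d/c](ρ[f/e](ρ[b/h](R))) → 3
  π[b,f,d](ρ[d/c](ρ[f/e](ρ[b/h](R)))) → 3
  (T − π[b,f,d](ρ[d/c](ρ[f/e](ρ[b/h](R))))) → 6
  σ[f>7]((T − π[b,f,d](ρ[d/c](ρ[f/e](ρ[b/h](R)))))) → 2
  R → 3
  (σ[f>7]((T − π[b,f,d](ρ[d/c](ρ[f/e](ρ[b/h](R)))))) ⋈[f=c] R) → 2

== RESULT ==
b | f | d | c | h | e
8 | 8 | 6 | 8 | 1 | 3
9 | 8 | 1 | 8 | 1 | 3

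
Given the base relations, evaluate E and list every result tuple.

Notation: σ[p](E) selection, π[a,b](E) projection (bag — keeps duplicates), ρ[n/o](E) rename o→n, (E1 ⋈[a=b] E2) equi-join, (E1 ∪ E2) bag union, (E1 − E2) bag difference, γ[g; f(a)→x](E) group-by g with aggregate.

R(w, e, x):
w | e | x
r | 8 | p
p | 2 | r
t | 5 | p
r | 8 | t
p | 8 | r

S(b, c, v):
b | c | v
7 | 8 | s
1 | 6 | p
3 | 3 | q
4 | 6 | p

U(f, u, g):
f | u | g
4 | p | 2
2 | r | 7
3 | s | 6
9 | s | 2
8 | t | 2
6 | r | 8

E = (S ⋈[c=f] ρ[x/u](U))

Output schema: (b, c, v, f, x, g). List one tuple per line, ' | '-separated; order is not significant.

Subexpression sizes:
  S → 4
  U → 6
  ρ[x/u](U) → 6
  (S ⋈[c=f] ρ[x/u](U)) → 4

== RESULT ==
b | c | v | f | x | g
1 | 6 | p | 6 | r | 8
3 | 3 | q | 3 | s | 6
4 | 6 | p | 6 | r | 8
7 | 8 | s | 8 | t | 2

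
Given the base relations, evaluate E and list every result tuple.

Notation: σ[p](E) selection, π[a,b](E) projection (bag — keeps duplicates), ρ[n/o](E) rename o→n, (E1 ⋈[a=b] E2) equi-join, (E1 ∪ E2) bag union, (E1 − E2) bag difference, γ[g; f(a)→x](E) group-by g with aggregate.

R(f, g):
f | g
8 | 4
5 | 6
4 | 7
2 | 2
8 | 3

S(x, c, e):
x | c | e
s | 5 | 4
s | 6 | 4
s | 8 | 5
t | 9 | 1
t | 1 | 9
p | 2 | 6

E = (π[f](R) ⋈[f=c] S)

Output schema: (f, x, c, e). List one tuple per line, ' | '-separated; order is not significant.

Row counts bottom-up:
  R → 5
  π[f](R) → 5
  S → 6
  (π[f](R) ⋈[f=c] S) → 4

== RESULT ==
f | x | c | e
2 | p | 2 | 6
5 | s | 5 | 4
8 | s | 8 | 5
8 | s | 8 | 5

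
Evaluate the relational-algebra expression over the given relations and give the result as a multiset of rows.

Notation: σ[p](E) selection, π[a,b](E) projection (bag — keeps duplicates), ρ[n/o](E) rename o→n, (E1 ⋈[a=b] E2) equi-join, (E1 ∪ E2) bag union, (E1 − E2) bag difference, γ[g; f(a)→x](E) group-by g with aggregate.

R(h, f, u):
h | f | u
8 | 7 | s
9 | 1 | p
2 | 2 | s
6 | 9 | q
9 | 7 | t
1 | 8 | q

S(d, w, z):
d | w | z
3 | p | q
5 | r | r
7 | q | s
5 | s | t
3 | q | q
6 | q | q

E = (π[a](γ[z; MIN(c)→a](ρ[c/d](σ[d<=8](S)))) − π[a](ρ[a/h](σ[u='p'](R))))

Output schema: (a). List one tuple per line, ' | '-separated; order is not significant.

Row counts bottom-up:
  S → 6
  σ[d<=8](S) → 6
  ρ[c/d](σ[d<=8](S)) → 6
  γ[z; MIN(c)→a](ρ[c/d](σ[d<=8](S))) → 4
  π[a](γ[z; MIN(c)→a](ρ[c/d](σ[d<=8](S)))) → 4
  R → 6
  σ[u='p'](R) → 1
  ρ[a/h](σ[u='p'](R)) → 1
  π[a](ρ[a/h](σ[u='p'](R))) → 1
  (π[a](γ[z; MIN(c)→a](ρ[c/d](σ[d<=8](S)))) − π[a](ρ[a/h](σ[u='p'](R)))) → 4

== RESULT ==
a
3
5
5
7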